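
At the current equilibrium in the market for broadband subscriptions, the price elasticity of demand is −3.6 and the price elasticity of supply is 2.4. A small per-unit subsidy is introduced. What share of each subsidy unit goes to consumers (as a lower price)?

Consumer share = 0.4

For a small subsidy around the equilibrium, the benefit split depends on the relative slopes, which at a point are proportional to the elasticities.
Buyer share = εs/(εs + |εd|) = 2.4/(2.4 + 3.6) = 0.4; seller share = |εd|/(εs + |εd|) = 0.6.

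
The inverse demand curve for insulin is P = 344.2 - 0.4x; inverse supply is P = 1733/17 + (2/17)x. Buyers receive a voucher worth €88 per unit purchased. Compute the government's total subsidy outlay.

Pre-subsidy: 344.2 - 0.4x = 1733/17 + (2/17)x gives x* = 468 and P* = 157.
With the rebate, buyers effectively pay Pb = Ps − 88, where Ps is the price sellers receive.
On the curves, Pb = 344.2 - 0.4x and Ps = 1733/17 + (2/17)x; the wedge Ps − Pb = 88 gives 1733/17 + (2/17)x − (344.2 - 0.4x) = 88, so x' = 638.
Then Pb = 344.2 − 0.4·638 = 89 and Ps = 1733/17 + (2/17)·638 = 177.
Government outlay = subsidy × quantity = 88 × 638 = 56144.

Government cost = €56144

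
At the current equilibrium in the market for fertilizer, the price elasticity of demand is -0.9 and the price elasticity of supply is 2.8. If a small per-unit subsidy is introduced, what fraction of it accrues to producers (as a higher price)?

For a small subsidy around the equilibrium, the benefit split depends on the relative slopes, which at a point are proportional to the elasticities.
Buyer share = εs/(εs + |εd|) = 2.8/(2.8 + 0.9) = 28/37; seller share = |εd|/(εs + |εd|) = 9/37.
So producers capture 9/37 of the subsidy.

Producer share = 9/37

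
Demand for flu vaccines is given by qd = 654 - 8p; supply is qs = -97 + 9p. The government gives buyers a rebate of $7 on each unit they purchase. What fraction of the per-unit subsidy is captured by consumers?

Pre-subsidy: 654 - 8p = -97 + 9p gives p* = 751/17, q* = 5110/17.
With the rebate, buyers effectively pay pb = ps − 7, where ps is the price sellers receive.
Demand in terms of ps becomes qd = 654 − 8(ps − 7) = 710 - 8ps. Setting this equal to supply: 710 - 8ps = -97 + 9ps, so ps = 807/17.
Buyers pay pb = 807/17 − 7 = 688/17; q' = -97 + 9·(807/17) = 5614/17.
Buyers' price falls by p* − pb = 751/17 − 688/17 = 63/17; sellers' price rises by ps − p* = 807/17 − 751/17 = 56/17.
So consumers capture (63/17)/7 = 9/17 of each unit of subsidy.

Consumer share = 9/17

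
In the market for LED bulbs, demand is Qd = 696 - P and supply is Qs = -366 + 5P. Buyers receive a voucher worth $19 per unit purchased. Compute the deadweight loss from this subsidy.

Pre-subsidy: 696 - P = -366 + 5P gives P* = 177, Q* = 519.
With the rebate, buyers effectively pay Pb = Ps − 19, where Ps is the price sellers receive.
Demand in terms of Ps becomes Qd = 696 − 1(Ps − 19) = 715 - Ps. Setting this equal to supply: 715 - Ps = -366 + 5Ps, so Ps = 1081/6.
Buyers pay Pb = 1081/6 − 19 = 967/6; Q' = -366 + 5·(1081/6) = 3209/6.
The subsidy expands output by 3209/6 − 519 = 95/6 past the efficient level; on those units the gap between marginal cost and willingness to pay runs from 0 up to 19.
DWL = ½ × 19 × 95/6 = 1805/12.

Deadweight loss = 1805/12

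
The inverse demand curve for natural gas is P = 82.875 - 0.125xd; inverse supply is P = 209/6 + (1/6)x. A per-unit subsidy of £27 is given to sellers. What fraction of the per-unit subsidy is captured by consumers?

Pre-subsidy: 82.875 - 0.125x = 209/6 + (1/6)x gives x* = 1153/7 and P* = 436/7.
With the subsidy, sellers receive Ps = Pb + 27 for each unit, where Pb is the price buyers pay.
On the curves, Pb = 82.875 - 0.125x and Ps = 209/6 + (1/6)x; the wedge Ps − Pb = 27 gives 209/6 + (1/6)x − (82.875 - 0.125x) = 27, so x' = 1801/7.
Then Pb = 82.875 − 0.125·(1801/7) = 355/7 and Ps = 209/6 + (1/6)·(1801/7) = 544/7.
Buyers' price falls by P* − Pb = 436/7 − 355/7 = 81/7; sellers' price rises by Ps − P* = 544/7 − 436/7 = 108/7.
So consumers capture (81/7)/27 = 3/7 of each unit of subsidy.

Consumer share = 3/7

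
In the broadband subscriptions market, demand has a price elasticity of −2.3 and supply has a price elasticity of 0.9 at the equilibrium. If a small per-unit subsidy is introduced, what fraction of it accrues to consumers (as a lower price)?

For a small subsidy around the equilibrium, the benefit split depends on the relative slopes, which at a point are proportional to the elasticities.
Buyer share = εs/(εs + |εd|) = 0.9/(0.9 + 2.3) = 0.28125; seller share = |εd|/(εs + |εd|) = 0.71875.

Consumer share = 0.28125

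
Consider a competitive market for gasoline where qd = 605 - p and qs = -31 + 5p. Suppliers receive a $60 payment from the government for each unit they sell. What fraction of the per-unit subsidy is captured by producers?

Producer share = 1/6

Pre-subsidy: 605 - p = -31 + 5p gives p* = 106, q* = 499.
With the subsidy, sellers receive ps = pb + 60 for each unit, where pb is the price buyers pay.
Supply in terms of pb becomes qs = -31 + 5(pb + 60) = 269 + 5pb. Setting this equal to demand: 605 - pb = 269 + 5pb, so pb = 56.
Sellers receive ps = 56 + 60 = 116; q' = 605 − 1·56 = 549.
Buyers' price falls by p* − pb = 106 − 56 = 50; sellers' price rises by ps − p* = 116 − 106 = 10.
So producers capture 10/60 = 1/6 of each unit of subsidy.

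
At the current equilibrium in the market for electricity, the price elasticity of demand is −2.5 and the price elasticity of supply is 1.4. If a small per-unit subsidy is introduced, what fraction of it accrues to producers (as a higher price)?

Producer share = 25/39

For a small subsidy around the equilibrium, the benefit split depends on the relative slopes, which at a point are proportional to the elasticities.
Buyer share = εs/(εs + |εd|) = 1.4/(1.4 + 2.5) = 14/39; seller share = |εd|/(εs + |εd|) = 25/39.
So producers capture 25/39 of the subsidy.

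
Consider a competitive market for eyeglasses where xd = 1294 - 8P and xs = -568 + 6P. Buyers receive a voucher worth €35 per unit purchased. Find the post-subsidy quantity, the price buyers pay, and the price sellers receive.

x' = 350; buyers pay €118; sellers receive €153

Pre-subsidy: 1294 - 8P = -568 + 6P gives P* = 133, x* = 230.
With the rebate, buyers effectively pay Pb = Ps − 35, where Ps is the price sellers receive.
Demand in terms of Ps becomes xd = 1294 − 8(Ps − 35) = 1574 - 8Ps. Setting this equal to supply: 1574 - 8Ps = -568 + 6Ps, so Ps = 153.
Buyers pay Pb = 153 − 35 = 118; x' = -568 + 6·153 = 350.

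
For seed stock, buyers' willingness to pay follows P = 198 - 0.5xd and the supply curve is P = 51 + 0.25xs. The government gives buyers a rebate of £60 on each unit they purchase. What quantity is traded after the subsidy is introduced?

x' = 276

Pre-subsidy: 198 - 0.5x = 51 + 0.25x gives x* = 196 and P* = 100.
With the rebate, buyers effectively pay Pb = Ps − 60, where Ps is the price sellers receive.
On the curves, Pb = 198 - 0.5x and Ps = 51 + 0.25x; the wedge Ps − Pb = 60 gives 51 + 0.25x − (198 - 0.5x) = 60, so x' = 276.
Then Pb = 198 − 0.5·276 = 60 and Ps = 51 + 0.25·276 = 120.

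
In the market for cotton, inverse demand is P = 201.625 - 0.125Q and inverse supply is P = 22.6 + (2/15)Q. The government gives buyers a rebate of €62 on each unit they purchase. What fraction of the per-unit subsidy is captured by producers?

Producer share = 16/31

Pre-subsidy: 201.625 - 0.125Q = 22.6 + (2/15)Q gives Q* = 693 and P* = 115.
With the rebate, buyers effectively pay Pb = Ps − 62, where Ps is the price sellers receive.
On the curves, Pb = 201.625 - 0.125Q and Ps = 22.6 + (2/15)Q; the wedge Ps − Pb = 62 gives 22.6 + (2/15)Q − (201.625 - 0.125Q) = 62, so Q' = 933.
Then Pb = 201.625 − 0.125·933 = 85 and Ps = 22.6 + (2/15)·933 = 147.
Buyers' price falls by P* − Pb = 115 − 85 = 30; sellers' price rises by Ps − P* = 147 − 115 = 32.
So producers capture 32/62 = 16/31 of each unit of subsidy.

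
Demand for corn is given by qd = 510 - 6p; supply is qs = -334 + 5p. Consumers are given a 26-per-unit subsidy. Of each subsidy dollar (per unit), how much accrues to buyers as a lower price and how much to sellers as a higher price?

Pre-subsidy: 510 - 6p = -334 + 5p gives p* = 844/11, q* = 546/11.
With the rebate, buyers effectively pay pb = ps − 26, where ps is the price sellers receive.
Demand in terms of ps becomes qd = 510 − 6(ps − 26) = 666 - 6ps. Setting this equal to supply: 666 - 6ps = -334 + 5ps, so ps = 1000/11.
Buyers pay pb = 1000/11 − 26 = 714/11; q' = -334 + 5·(1000/11) = 1326/11.
Buyers' price falls by p* − pb = 844/11 − 714/11 = 130/11; sellers' price rises by ps − p* = 1000/11 − 844/11 = 156/11.

Buyers gain 130/11 per unit; sellers gain 156/11 per unit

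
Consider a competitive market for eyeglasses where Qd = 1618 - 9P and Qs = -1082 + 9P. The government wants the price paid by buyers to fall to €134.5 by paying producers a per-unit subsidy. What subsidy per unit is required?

At a buyer price of 134.5, quantity demanded is 1618 − 9·134.5 = 407.5.
Sellers supply 407.5 only when they receive Ps with -1082 + 9·Ps = 407.5, i.e. Ps = 165.5.
s = Ps − Pb = 165.5 − 134.5 = 31.

Required subsidy s = €31 per unit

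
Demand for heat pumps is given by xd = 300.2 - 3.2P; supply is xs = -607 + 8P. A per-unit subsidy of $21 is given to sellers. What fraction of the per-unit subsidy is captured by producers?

Pre-subsidy: 300.2 - 3.2P = -607 + 8P gives P* = 81, x* = 41.
With the subsidy, sellers receive Ps = Pb + 21 for each unit, where Pb is the price buyers pay.
Supply in terms of Pb becomes xs = -607 + 8(Pb + 21) = -439 + 8Pb. Setting this equal to demand: 300.2 - 3.2Pb = -439 + 8Pb, so Pb = 66.
Sellers receive Ps = 66 + 21 = 87; x' = 300.2 − 3.2·66 = 89.
Buyers' price falls by P* − Pb = 81 − 66 = 15; sellers' price rises by Ps − P* = 87 − 81 = 6.
So producers capture 6/21 = 2/7 of each unit of subsidy.

Producer share = 2/7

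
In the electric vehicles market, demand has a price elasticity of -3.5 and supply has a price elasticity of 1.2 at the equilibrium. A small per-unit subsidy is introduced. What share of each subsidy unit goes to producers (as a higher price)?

Producer share = 35/47

For a small subsidy around the equilibrium, the benefit split depends on the relative slopes, which at a point are proportional to the elasticities.
Buyer share = εs/(εs + |εd|) = 1.2/(1.2 + 3.5) = 12/47; seller share = |εd|/(εs + |εd|) = 35/47.
So producers capture 35/47 of the subsidy.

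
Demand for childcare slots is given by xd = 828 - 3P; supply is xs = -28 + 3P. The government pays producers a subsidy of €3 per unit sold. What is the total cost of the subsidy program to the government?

Pre-subsidy: 828 - 3P = -28 + 3P gives P* = 428/3, x* = 400.
With the subsidy, sellers receive Ps = Pb + 3 for each unit, where Pb is the price buyers pay.
Supply in terms of Pb becomes xs = -28 + 3(Pb + 3) = -19 + 3Pb. Setting this equal to demand: 828 - 3Pb = -19 + 3Pb, so Pb = 847/6.
Sellers receive Ps = 847/6 + 3 = 865/6; x' = 828 − 3·(847/6) = 404.5.
Government outlay = subsidy × quantity = 3 × 404.5 = 1213.5.

Government cost = €1213.5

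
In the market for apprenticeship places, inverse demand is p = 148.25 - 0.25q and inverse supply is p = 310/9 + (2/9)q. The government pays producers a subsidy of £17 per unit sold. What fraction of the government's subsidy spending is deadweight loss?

Pre-subsidy: 148.25 - 0.25q = 310/9 + (2/9)q gives q* = 241 and p* = 88.
With the subsidy, sellers receive ps = pb + 17 for each unit, where pb is the price buyers pay.
On the curves, pb = 148.25 - 0.25q and ps = 310/9 + (2/9)q; the wedge ps − pb = 17 gives 310/9 + (2/9)q − (148.25 - 0.25q) = 17, so q' = 277.
Then pb = 148.25 − 0.25·277 = 79 and ps = 310/9 + (2/9)·277 = 96.
ΔCS = ½(241 + 277)(88 − 79) = 2331; ΔPS = ½(241 + 277)(96 − 88) = 2072.
Government spending = 17 × 277 = 4709.
DWL = ½ × 17 × (277 − 241) = 306; fraction = 306 / 4709 = 18/277.

DWL / government spending = 18/277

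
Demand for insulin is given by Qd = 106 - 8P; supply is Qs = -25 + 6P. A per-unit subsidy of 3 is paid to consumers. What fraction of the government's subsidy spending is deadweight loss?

DWL / government spending = 18/145

Pre-subsidy: 106 - 8P = -25 + 6P gives P* = 131/14, Q* = 218/7.
With the rebate, buyers effectively pay Pb = Ps − 3, where Ps is the price sellers receive.
Demand in terms of Ps becomes Qd = 106 − 8(Ps − 3) = 130 - 8Ps. Setting this equal to supply: 130 - 8Ps = -25 + 6Ps, so Ps = 155/14.
Buyers pay Pb = 155/14 − 3 = 113/14; Q' = -25 + 6·(155/14) = 290/7.
ΔCS = ½(218/7 + 290/7)(131/14 − 113/14) = 2286/49; ΔPS = ½(218/7 + 290/7)(155/14 − 131/14) = 3048/49.
Government spending = 3 × 290/7 = 870/7.
DWL = ½ × 3 × (290/7 − 218/7) = 108/7; fraction = (108/7) / (870/7) = 18/145.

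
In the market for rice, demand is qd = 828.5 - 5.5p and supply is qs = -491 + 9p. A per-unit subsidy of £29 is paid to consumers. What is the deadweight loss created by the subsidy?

Pre-subsidy: 828.5 - 5.5p = -491 + 9p gives p* = 91, q* = 328.
With the rebate, buyers effectively pay pb = ps − 29, where ps is the price sellers receive.
Demand in terms of ps becomes qd = 828.5 − 5.5(ps − 29) = 988 - 5.5ps. Setting this equal to supply: 988 - 5.5ps = -491 + 9ps, so ps = 102.
Buyers pay pb = 102 − 29 = 73; q' = -491 + 9·102 = 427.
The subsidy expands output by 427 − 328 = 99 past the efficient level; on those units the gap between marginal cost and willingness to pay runs from 0 up to 29.
DWL = ½ × 29 × 99 = 1435.5.

Deadweight loss = £1435.5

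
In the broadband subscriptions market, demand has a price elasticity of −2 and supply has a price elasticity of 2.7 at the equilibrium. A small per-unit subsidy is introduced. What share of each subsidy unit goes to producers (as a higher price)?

Producer share = 20/47

For a small subsidy around the equilibrium, the benefit split depends on the relative slopes, which at a point are proportional to the elasticities.
Buyer share = εs/(εs + |εd|) = 2.7/(2.7 + 2) = 27/47; seller share = |εd|/(εs + |εd|) = 20/47.
So producers capture 20/47 of the subsidy.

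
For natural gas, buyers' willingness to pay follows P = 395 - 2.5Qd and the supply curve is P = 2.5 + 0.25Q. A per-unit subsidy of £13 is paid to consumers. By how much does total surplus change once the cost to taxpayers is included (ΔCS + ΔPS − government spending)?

Net change in total surplus = -338/11

Pre-subsidy: 395 - 2.5Q = 2.5 + 0.25Q gives Q* = 1570/11 and P* = 420/11.
With the rebate, buyers effectively pay Pb = Ps − 13, where Ps is the price sellers receive.
On the curves, Pb = 395 - 2.5Q and Ps = 2.5 + 0.25Q; the wedge Ps − Pb = 13 gives 2.5 + 0.25Q − (395 - 2.5Q) = 13, so Q' = 1622/11.
Then Pb = 395 − 2.5·(1622/11) = 290/11 and Ps = 2.5 + 0.25·(1622/11) = 433/11.
ΔCS = ½(1570/11 + 1622/11)(420/11 − 290/11) = 207480/121; ΔPS = ½(1570/11 + 1622/11)(433/11 − 420/11) = 20748/121.
Government spending = 13 × 1622/11 = 21086/11.
Net change = 207480/121 + 20748/121 − 21086/11 = -338/11. The loss equals the DWL triangle ½·13·52/11.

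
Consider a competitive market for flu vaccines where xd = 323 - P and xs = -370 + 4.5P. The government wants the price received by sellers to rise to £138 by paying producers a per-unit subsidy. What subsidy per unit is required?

Required subsidy s = £66 per unit

At a seller price of 138, quantity supplied is -370 + 4.5·138 = 251.
Buyers absorb 251 only when they pay Pb with 323 − 1·Pb = 251, i.e. Pb = 72.
s = Ps − Pb = 138 − 72 = 66.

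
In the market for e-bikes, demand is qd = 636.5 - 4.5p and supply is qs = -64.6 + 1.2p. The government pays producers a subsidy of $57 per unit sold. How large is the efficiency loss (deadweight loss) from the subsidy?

Deadweight loss = $1539

Pre-subsidy: 636.5 - 4.5p = -64.6 + 1.2p gives p* = 123, q* = 83.
With the subsidy, sellers receive ps = pb + 57 for each unit, where pb is the price buyers pay.
Supply in terms of pb becomes qs = -64.6 + 1.2(pb + 57) = 3.8 + 1.2pb. Setting this equal to demand: 636.5 - 4.5pb = 3.8 + 1.2pb, so pb = 111.
Sellers receive ps = 111 + 57 = 168; q' = 636.5 − 4.5·111 = 137.
The subsidy expands output by 137 − 83 = 54 past the efficient level; on those units the gap between marginal cost and willingness to pay runs from 0 up to 57.
DWL = ½ × 57 × 54 = 1539.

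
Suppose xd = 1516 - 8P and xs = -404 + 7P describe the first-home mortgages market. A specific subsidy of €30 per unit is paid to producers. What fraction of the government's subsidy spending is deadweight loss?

DWL / government spending = 14/151

Pre-subsidy: 1516 - 8P = -404 + 7P gives P* = 128, x* = 492.
With the subsidy, sellers receive Ps = Pb + 30 for each unit, where Pb is the price buyers pay.
Supply in terms of Pb becomes xs = -404 + 7(Pb + 30) = -194 + 7Pb. Setting this equal to demand: 1516 - 8Pb = -194 + 7Pb, so Pb = 114.
Sellers receive Ps = 114 + 30 = 144; x' = 1516 − 8·114 = 604.
ΔCS = ½(492 + 604)(128 − 114) = 7672; ΔPS = ½(492 + 604)(144 − 128) = 8768.
Government spending = 30 × 604 = 18120.
DWL = ½ × 30 × (604 − 492) = 1680; fraction = 1680 / 18120 = 14/151.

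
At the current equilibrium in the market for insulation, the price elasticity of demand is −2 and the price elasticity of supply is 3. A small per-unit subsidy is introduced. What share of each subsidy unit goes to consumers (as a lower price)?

For a small subsidy around the equilibrium, the benefit split depends on the relative slopes, which at a point are proportional to the elasticities.
Buyer share = εs/(εs + |εd|) = 3/(3 + 2) = 0.6; seller share = |εd|/(εs + |εd|) = 0.4.

Consumer share = 0.6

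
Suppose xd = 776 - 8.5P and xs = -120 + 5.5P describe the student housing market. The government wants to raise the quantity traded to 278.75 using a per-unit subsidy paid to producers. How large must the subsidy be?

At x = 278.75, invert demand for the buyer price: Pb = (776 − 278.75)/8.5 = 58.5; invert supply for the seller price: Ps = (278.75 − (-120))/5.5 = 72.5.
The subsidy must fill the gap: s = Ps − Pb = 72.5 − 58.5 = 14.

Required subsidy s = 14 per unit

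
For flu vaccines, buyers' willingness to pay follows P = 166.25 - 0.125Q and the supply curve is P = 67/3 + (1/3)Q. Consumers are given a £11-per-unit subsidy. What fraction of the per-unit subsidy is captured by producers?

Producer share = 8/11

Pre-subsidy: 166.25 - 0.125Q = 67/3 + (1/3)Q gives Q* = 314 and P* = 127.
With the rebate, buyers effectively pay Pb = Ps − 11, where Ps is the price sellers receive.
On the curves, Pb = 166.25 - 0.125Q and Ps = 67/3 + (1/3)Q; the wedge Ps − Pb = 11 gives 67/3 + (1/3)Q − (166.25 - 0.125Q) = 11, so Q' = 338.
Then Pb = 166.25 − 0.125·338 = 124 and Ps = 67/3 + (1/3)·338 = 135.
Buyers' price falls by P* − Pb = 127 − 124 = 3; sellers' price rises by Ps − P* = 135 − 127 = 8.
So producers capture 8/11 = 8/11 of each unit of subsidy.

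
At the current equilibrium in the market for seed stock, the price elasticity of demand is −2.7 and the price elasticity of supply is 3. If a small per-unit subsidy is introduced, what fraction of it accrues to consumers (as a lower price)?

For a small subsidy around the equilibrium, the benefit split depends on the relative slopes, which at a point are proportional to the elasticities.
Buyer share = εs/(εs + |εd|) = 3/(3 + 2.7) = 10/19; seller share = |εd|/(εs + |εd|) = 9/19.

Consumer share = 10/19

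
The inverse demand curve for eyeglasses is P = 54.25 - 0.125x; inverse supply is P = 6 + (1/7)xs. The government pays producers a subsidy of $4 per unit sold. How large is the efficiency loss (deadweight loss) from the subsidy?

Pre-subsidy: 54.25 - 0.125x = 6 + (1/7)x gives x* = 2702/15 and P* = 476/15.
With the subsidy, sellers receive Ps = Pb + 4 for each unit, where Pb is the price buyers pay.
On the curves, Pb = 54.25 - 0.125x and Ps = 6 + (1/7)x; the wedge Ps − Pb = 4 gives 6 + (1/7)x − (54.25 - 0.125x) = 4, so x' = 2926/15.
Then Pb = 54.25 − 0.125·(2926/15) = 448/15 and Ps = 6 + (1/7)·(2926/15) = 508/15.
The subsidy expands output by 2926/15 − 2702/15 = 224/15 past the efficient level; on those units the gap between marginal cost and willingness to pay runs from 0 up to 4.
DWL = ½ × 4 × 224/15 = 448/15.

Deadweight loss = 448/15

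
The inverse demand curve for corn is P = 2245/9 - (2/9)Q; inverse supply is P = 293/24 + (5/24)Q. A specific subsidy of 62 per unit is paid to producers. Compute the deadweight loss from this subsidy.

Deadweight loss = 4464

Pre-subsidy: 2245/9 - (2/9)Q = 293/24 + (5/24)Q gives Q* = 551 and P* = 127.
With the subsidy, sellers receive Ps = Pb + 62 for each unit, where Pb is the price buyers pay.
On the curves, Pb = 2245/9 - (2/9)Q and Ps = 293/24 + (5/24)Q; the wedge Ps − Pb = 62 gives 293/24 + (5/24)Q − (2245/9 - (2/9)Q) = 62, so Q' = 695.
Then Pb = 2245/9 − (2/9)·695 = 95 and Ps = 293/24 + (5/24)·695 = 157.
The subsidy expands output by 695 − 551 = 144 past the efficient level; on those units the gap between marginal cost and willingness to pay runs from 0 up to 62.
DWL = ½ × 62 × 144 = 4464.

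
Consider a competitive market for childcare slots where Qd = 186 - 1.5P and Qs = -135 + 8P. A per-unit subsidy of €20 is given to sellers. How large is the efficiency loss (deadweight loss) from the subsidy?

Pre-subsidy: 186 - 1.5P = -135 + 8P gives P* = 642/19, Q* = 2571/19.
With the subsidy, sellers receive Ps = Pb + 20 for each unit, where Pb is the price buyers pay.
Supply in terms of Pb becomes Qs = -135 + 8(Pb + 20) = 25 + 8Pb. Setting this equal to demand: 186 - 1.5Pb = 25 + 8Pb, so Pb = 322/19.
Sellers receive Ps = 322/19 + 20 = 702/19; Q' = 186 − 1.5·(322/19) = 3051/19.
The subsidy expands output by 3051/19 − 2571/19 = 480/19 past the efficient level; on those units the gap between marginal cost and willingness to pay runs from 0 up to 20.
DWL = ½ × 20 × 480/19 = 4800/19.

Deadweight loss = 4800/19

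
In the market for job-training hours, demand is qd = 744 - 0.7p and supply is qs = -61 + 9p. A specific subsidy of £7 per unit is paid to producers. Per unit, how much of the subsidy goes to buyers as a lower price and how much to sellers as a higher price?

Buyers gain 630/97 per unit; sellers gain 49/97 per unit

Pre-subsidy: 744 - 0.7p = -61 + 9p gives p* = 8050/97, q* = 66533/97.
With the subsidy, sellers receive ps = pb + 7 for each unit, where pb is the price buyers pay.
Supply in terms of pb becomes qs = -61 + 9(pb + 7) = 2 + 9pb. Setting this equal to demand: 744 - 0.7pb = 2 + 9pb, so pb = 7420/97.
Sellers receive ps = 7420/97 + 7 = 8099/97; q' = 744 − 0.7·(7420/97) = 66974/97.
Buyers' price falls by p* − pb = 8050/97 − 7420/97 = 630/97; sellers' price rises by ps − p* = 8099/97 − 8050/97 = 49/97.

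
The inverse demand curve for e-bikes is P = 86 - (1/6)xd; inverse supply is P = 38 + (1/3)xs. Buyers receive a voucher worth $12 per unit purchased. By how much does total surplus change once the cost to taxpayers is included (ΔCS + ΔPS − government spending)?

Net change in total surplus = -$144

Pre-subsidy: 86 - (1/6)x = 38 + (1/3)x gives x* = 96 and P* = 70.
With the rebate, buyers effectively pay Pb = Ps − 12, where Ps is the price sellers receive.
On the curves, Pb = 86 - (1/6)x and Ps = 38 + (1/3)x; the wedge Ps − Pb = 12 gives 38 + (1/3)x − (86 - (1/6)x) = 12, so x' = 120.
Then Pb = 86 − (1/6)·120 = 66 and Ps = 38 + (1/3)·120 = 78.
ΔCS = ½(96 + 120)(70 − 66) = 432; ΔPS = ½(96 + 120)(78 − 70) = 864.
Government spending = 12 × 120 = 1440.
Net change = 432 + 864 − 1440 = -144. The loss equals the DWL triangle ½·12·24.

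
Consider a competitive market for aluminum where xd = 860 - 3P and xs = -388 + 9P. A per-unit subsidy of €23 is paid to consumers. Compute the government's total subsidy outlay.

Government cost = €13794.25

Pre-subsidy: 860 - 3P = -388 + 9P gives P* = 104, x* = 548.
With the rebate, buyers effectively pay Pb = Ps − 23, where Ps is the price sellers receive.
Demand in terms of Ps becomes xd = 860 − 3(Ps − 23) = 929 - 3Ps. Setting this equal to supply: 929 - 3Ps = -388 + 9Ps, so Ps = 109.75.
Buyers pay Pb = 109.75 − 23 = 86.75; x' = -388 + 9·109.75 = 599.75.
Government outlay = subsidy × quantity = 23 × 599.75 = 13794.25.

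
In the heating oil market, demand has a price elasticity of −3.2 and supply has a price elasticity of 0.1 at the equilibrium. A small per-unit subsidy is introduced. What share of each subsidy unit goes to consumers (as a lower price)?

Consumer share = 1/33

For a small subsidy around the equilibrium, the benefit split depends on the relative slopes, which at a point are proportional to the elasticities.
Buyer share = εs/(εs + |εd|) = 0.1/(0.1 + 3.2) = 1/33; seller share = |εd|/(εs + |εd|) = 32/33.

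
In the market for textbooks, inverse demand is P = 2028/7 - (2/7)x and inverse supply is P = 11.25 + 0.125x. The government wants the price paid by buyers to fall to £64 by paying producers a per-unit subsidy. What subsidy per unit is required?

Required subsidy s = £46 per unit

At a buyer price of 64, quantity demanded is 1014 − 3.5·64 = 790.
Sellers supply 790 only when they receive Ps = 11.25 + 0.125·790 = 110.
s = Ps − Pb = 110 − 64 = 46.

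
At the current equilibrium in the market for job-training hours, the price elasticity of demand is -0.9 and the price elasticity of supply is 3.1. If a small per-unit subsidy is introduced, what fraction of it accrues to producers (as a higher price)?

Producer share = 0.225

For a small subsidy around the equilibrium, the benefit split depends on the relative slopes, which at a point are proportional to the elasticities.
Buyer share = εs/(εs + |εd|) = 3.1/(3.1 + 0.9) = 0.775; seller share = |εd|/(εs + |εd|) = 0.225.
So producers capture 0.225 of the subsidy.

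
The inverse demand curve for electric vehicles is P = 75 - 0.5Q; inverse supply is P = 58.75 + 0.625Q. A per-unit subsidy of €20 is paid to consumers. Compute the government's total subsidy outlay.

Government cost = 5800/9

Pre-subsidy: 75 - 0.5Q = 58.75 + 0.625Q gives Q* = 130/9 and P* = 610/9.
With the rebate, buyers effectively pay Pb = Ps − 20, where Ps is the price sellers receive.
On the curves, Pb = 75 - 0.5Q and Ps = 58.75 + 0.625Q; the wedge Ps − Pb = 20 gives 58.75 + 0.625Q − (75 - 0.5Q) = 20, so Q' = 290/9.
Then Pb = 75 − 0.5·(290/9) = 530/9 and Ps = 58.75 + 0.625·(290/9) = 710/9.
Government outlay = subsidy × quantity = 20 × 290/9 = 5800/9.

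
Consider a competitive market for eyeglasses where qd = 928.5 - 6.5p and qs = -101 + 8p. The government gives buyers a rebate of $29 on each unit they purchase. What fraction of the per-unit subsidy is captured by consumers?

Pre-subsidy: 928.5 - 6.5p = -101 + 8p gives p* = 71, q* = 467.
With the rebate, buyers effectively pay pb = ps − 29, where ps is the price sellers receive.
Demand in terms of ps becomes qd = 928.5 − 6.5(ps − 29) = 1117 - 6.5ps. Setting this equal to supply: 1117 - 6.5ps = -101 + 8ps, so ps = 84.
Buyers pay pb = 84 − 29 = 55; q' = -101 + 8·84 = 571.
Buyers' price falls by p* − pb = 71 − 55 = 16; sellers' price rises by ps − p* = 84 − 71 = 13.
So consumers capture 16/29 = 16/29 of each unit of subsidy.

Consumer share = 16/29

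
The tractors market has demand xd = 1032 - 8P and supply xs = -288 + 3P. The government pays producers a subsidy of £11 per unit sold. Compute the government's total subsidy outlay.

Pre-subsidy: 1032 - 8P = -288 + 3P gives P* = 120, x* = 72.
With the subsidy, sellers receive Ps = Pb + 11 for each unit, where Pb is the price buyers pay.
Supply in terms of Pb becomes xs = -288 + 3(Pb + 11) = -255 + 3Pb. Setting this equal to demand: 1032 - 8Pb = -255 + 3Pb, so Pb = 117.
Sellers receive Ps = 117 + 11 = 128; x' = 1032 − 8·117 = 96.
Government outlay = subsidy × quantity = 11 × 96 = 1056.

Government cost = £1056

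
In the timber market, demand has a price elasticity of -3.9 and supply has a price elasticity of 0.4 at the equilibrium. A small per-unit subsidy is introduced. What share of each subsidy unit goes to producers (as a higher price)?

Producer share = 39/43

For a small subsidy around the equilibrium, the benefit split depends on the relative slopes, which at a point are proportional to the elasticities.
Buyer share = εs/(εs + |εd|) = 0.4/(0.4 + 3.9) = 4/43; seller share = |εd|/(εs + |εd|) = 39/43.
So producers capture 39/43 of the subsidy.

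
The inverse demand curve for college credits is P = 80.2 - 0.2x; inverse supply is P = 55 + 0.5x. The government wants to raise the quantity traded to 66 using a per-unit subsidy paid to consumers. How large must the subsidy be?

Required subsidy s = 21 per unit

At x = 66, from the demand curve buyers pay Pb = 80.2 − 0.2·66 = 67; from the supply curve sellers need Ps = 55 + 0.5·66 = 88.
The subsidy must fill the gap: s = Ps − Pb = 88 − 67 = 21.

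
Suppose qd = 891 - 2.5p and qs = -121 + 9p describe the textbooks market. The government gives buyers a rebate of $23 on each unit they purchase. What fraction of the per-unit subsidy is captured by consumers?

Consumer share = 18/23

Pre-subsidy: 891 - 2.5p = -121 + 9p gives p* = 88, q* = 671.
With the rebate, buyers effectively pay pb = ps − 23, where ps is the price sellers receive.
Demand in terms of ps becomes qd = 891 − 2.5(ps − 23) = 948.5 - 2.5ps. Setting this equal to supply: 948.5 - 2.5ps = -121 + 9ps, so ps = 93.
Buyers pay pb = 93 − 23 = 70; q' = -121 + 9·93 = 716.
Buyers' price falls by p* − pb = 88 − 70 = 18; sellers' price rises by ps − p* = 93 − 88 = 5.
So consumers capture 18/23 = 18/23 of each unit of subsidy.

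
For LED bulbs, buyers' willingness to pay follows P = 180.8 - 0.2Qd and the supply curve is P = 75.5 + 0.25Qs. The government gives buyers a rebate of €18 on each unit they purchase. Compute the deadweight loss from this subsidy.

Pre-subsidy: 180.8 - 0.2Q = 75.5 + 0.25Q gives Q* = 234 and P* = 134.
With the rebate, buyers effectively pay Pb = Ps − 18, where Ps is the price sellers receive.
On the curves, Pb = 180.8 - 0.2Q and Ps = 75.5 + 0.25Q; the wedge Ps − Pb = 18 gives 75.5 + 0.25Q − (180.8 - 0.2Q) = 18, so Q' = 274.
Then Pb = 180.8 − 0.2·274 = 126 and Ps = 75.5 + 0.25·274 = 144.
The subsidy expands output by 274 − 234 = 40 past the efficient level; on those units the gap between marginal cost and willingness to pay runs from 0 up to 18.
DWL = ½ × 18 × 40 = 360.

Deadweight loss = €360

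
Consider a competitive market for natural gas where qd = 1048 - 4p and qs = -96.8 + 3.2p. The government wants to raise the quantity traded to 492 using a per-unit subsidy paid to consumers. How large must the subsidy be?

Required subsidy s = 45 per unit

At q = 492, invert demand for the buyer price: pb = (1048 − 492)/4 = 139; invert supply for the seller price: ps = (492 − (-96.8))/3.2 = 184.
The subsidy must fill the gap: s = ps − pb = 184 − 139 = 45.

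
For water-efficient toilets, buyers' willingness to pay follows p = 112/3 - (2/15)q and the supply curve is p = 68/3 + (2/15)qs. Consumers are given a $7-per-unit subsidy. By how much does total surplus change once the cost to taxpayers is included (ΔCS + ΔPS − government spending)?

Net change in total surplus = -$91.875

Pre-subsidy: 112/3 - (2/15)q = 68/3 + (2/15)q gives q* = 55 and p* = 30.
With the rebate, buyers effectively pay pb = ps − 7, where ps is the price sellers receive.
On the curves, pb = 112/3 - (2/15)q and ps = 68/3 + (2/15)q; the wedge ps − pb = 7 gives 68/3 + (2/15)q − (112/3 - (2/15)q) = 7, so q' = 81.25.
Then pb = 112/3 − (2/15)·81.25 = 26.5 and ps = 68/3 + (2/15)·81.25 = 33.5.
ΔCS = ½(55 + 81.25)(30 − 26.5) = 238.4375; ΔPS = ½(55 + 81.25)(33.5 − 30) = 238.4375.
Government spending = 7 × 81.25 = 568.75.
Net change = 238.4375 + 238.4375 − 568.75 = -91.875. The loss equals the DWL triangle ½·7·26.25.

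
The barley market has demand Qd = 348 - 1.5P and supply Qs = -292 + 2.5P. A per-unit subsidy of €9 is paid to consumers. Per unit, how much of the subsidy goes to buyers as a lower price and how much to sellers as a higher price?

Buyers gain €5.625 per unit; sellers gain €3.375 per unit

Pre-subsidy: 348 - 1.5P = -292 + 2.5P gives P* = 160, Q* = 108.
With the rebate, buyers effectively pay Pb = Ps − 9, where Ps is the price sellers receive.
Demand in terms of Ps becomes Qd = 348 − 1.5(Ps − 9) = 361.5 - 1.5Ps. Setting this equal to supply: 361.5 - 1.5Ps = -292 + 2.5Ps, so Ps = 163.375.
Buyers pay Pb = 163.375 − 9 = 154.375; Q' = -292 + 2.5·163.375 = 116.4375.
Buyers' price falls by P* − Pb = 160 − 154.375 = 5.625; sellers' price rises by Ps − P* = 163.375 − 160 = 3.375.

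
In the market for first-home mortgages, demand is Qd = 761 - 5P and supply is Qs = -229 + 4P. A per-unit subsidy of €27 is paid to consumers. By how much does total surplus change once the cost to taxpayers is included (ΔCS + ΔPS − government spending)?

Net change in total surplus = -€810

Pre-subsidy: 761 - 5P = -229 + 4P gives P* = 110, Q* = 211.
With the rebate, buyers effectively pay Pb = Ps − 27, where Ps is the price sellers receive.
Demand in terms of Ps becomes Qd = 761 − 5(Ps − 27) = 896 - 5Ps. Setting this equal to supply: 896 - 5Ps = -229 + 4Ps, so Ps = 125.
Buyers pay Pb = 125 − 27 = 98; Q' = -229 + 4·125 = 271.
ΔCS = ½(211 + 271)(110 − 98) = 2892; ΔPS = ½(211 + 271)(125 − 110) = 3615.
Government spending = 27 × 271 = 7317.
Net change = 2892 + 3615 − 7317 = -810. The loss equals the DWL triangle ½·27·60.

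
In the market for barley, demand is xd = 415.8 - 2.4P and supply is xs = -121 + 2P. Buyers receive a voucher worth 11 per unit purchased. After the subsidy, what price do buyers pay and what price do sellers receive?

Pre-subsidy: 415.8 - 2.4P = -121 + 2P gives P* = 122, x* = 123.
With the rebate, buyers effectively pay Pb = Ps − 11, where Ps is the price sellers receive.
Demand in terms of Ps becomes xd = 415.8 − 2.4(Ps − 11) = 442.2 - 2.4Ps. Setting this equal to supply: 442.2 - 2.4Ps = -121 + 2Ps, so Ps = 128.
Buyers pay Pb = 128 − 11 = 117; x' = -121 + 2·128 = 135.

Buyers pay 117; sellers receive 128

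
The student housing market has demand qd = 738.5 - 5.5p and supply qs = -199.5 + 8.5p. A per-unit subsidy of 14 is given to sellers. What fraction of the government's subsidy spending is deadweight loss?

Pre-subsidy: 738.5 - 5.5p = -199.5 + 8.5p gives p* = 67, q* = 370.
With the subsidy, sellers receive ps = pb + 14 for each unit, where pb is the price buyers pay.
Supply in terms of pb becomes qs = -199.5 + 8.5(pb + 14) = -80.5 + 8.5pb. Setting this equal to demand: 738.5 - 5.5pb = -80.5 + 8.5pb, so pb = 58.5.
Sellers receive ps = 58.5 + 14 = 72.5; q' = 738.5 − 5.5·58.5 = 416.75.
ΔCS = ½(370 + 416.75)(67 − 58.5) = 3343.6875; ΔPS = ½(370 + 416.75)(72.5 − 67) = 2163.5625.
Government spending = 14 × 416.75 = 5834.5.
DWL = ½ × 14 × (416.75 − 370) = 327.25; fraction = 327.25 / 5834.5 = 187/3334.

DWL / government spending = 187/3334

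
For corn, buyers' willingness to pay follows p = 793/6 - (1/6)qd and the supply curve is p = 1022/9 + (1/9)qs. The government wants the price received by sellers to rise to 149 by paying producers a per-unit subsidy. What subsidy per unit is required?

At a seller price of 149, quantity supplied is -1022 + 9·149 = 319.
Buyers absorb 319 only when they pay pb = 793/6 − (1/6)·319 = 79.
s = ps − pb = 149 − 79 = 70.

Required subsidy s = 70 per unit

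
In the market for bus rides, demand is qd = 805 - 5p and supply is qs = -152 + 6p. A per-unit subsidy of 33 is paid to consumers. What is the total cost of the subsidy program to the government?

Pre-subsidy: 805 - 5p = -152 + 6p gives p* = 87, q* = 370.
With the rebate, buyers effectively pay pb = ps − 33, where ps is the price sellers receive.
Demand in terms of ps becomes qd = 805 − 5(ps − 33) = 970 - 5ps. Setting this equal to supply: 970 - 5ps = -152 + 6ps, so ps = 102.
Buyers pay pb = 102 − 33 = 69; q' = -152 + 6·102 = 460.
Government outlay = subsidy × quantity = 33 × 460 = 15180.

Government cost = 15180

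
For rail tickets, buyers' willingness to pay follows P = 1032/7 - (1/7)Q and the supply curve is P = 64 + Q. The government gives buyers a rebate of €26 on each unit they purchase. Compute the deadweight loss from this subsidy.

Pre-subsidy: 1032/7 - (1/7)Q = 64 + Q gives Q* = 73 and P* = 137.
With the rebate, buyers effectively pay Pb = Ps − 26, where Ps is the price sellers receive.
On the curves, Pb = 1032/7 - (1/7)Q and Ps = 64 + Q; the wedge Ps − Pb = 26 gives 64 + Q − (1032/7 - (1/7)Q) = 26, so Q' = 95.75.
Then Pb = 1032/7 − (1/7)·95.75 = 133.75 and Ps = 64 + 1·95.75 = 159.75.
The subsidy expands output by 95.75 − 73 = 22.75 past the efficient level; on those units the gap between marginal cost and willingness to pay runs from 0 up to 26.
DWL = ½ × 26 × 22.75 = 295.75.

Deadweight loss = €295.75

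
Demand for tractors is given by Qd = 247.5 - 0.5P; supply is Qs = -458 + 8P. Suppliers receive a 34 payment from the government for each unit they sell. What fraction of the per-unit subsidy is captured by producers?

Producer share = 1/17

Pre-subsidy: 247.5 - 0.5P = -458 + 8P gives P* = 83, Q* = 206.
With the subsidy, sellers receive Ps = Pb + 34 for each unit, where Pb is the price buyers pay.
Supply in terms of Pb becomes Qs = -458 + 8(Pb + 34) = -186 + 8Pb. Setting this equal to demand: 247.5 - 0.5Pb = -186 + 8Pb, so Pb = 51.
Sellers receive Ps = 51 + 34 = 85; Q' = 247.5 − 0.5·51 = 222.
Buyers' price falls by P* − Pb = 83 − 51 = 32; sellers' price rises by Ps − P* = 85 − 83 = 2.
So producers capture 2/34 = 1/17 of each unit of subsidy.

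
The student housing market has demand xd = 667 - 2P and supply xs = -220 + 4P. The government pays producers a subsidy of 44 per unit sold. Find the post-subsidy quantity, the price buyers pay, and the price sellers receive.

x' = 430; buyers pay 118.5; sellers receive 162.5

Pre-subsidy: 667 - 2P = -220 + 4P gives P* = 887/6, x* = 1114/3.
With the subsidy, sellers receive Ps = Pb + 44 for each unit, where Pb is the price buyers pay.
Supply in terms of Pb becomes xs = -220 + 4(Pb + 44) = -44 + 4Pb. Setting this equal to demand: 667 - 2Pb = -44 + 4Pb, so Pb = 118.5.
Sellers receive Ps = 118.5 + 44 = 162.5; x' = 667 − 2·118.5 = 430.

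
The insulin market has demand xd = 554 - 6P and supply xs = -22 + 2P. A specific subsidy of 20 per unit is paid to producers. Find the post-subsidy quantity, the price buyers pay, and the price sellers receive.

Pre-subsidy: 554 - 6P = -22 + 2P gives P* = 72, x* = 122.
With the subsidy, sellers receive Ps = Pb + 20 for each unit, where Pb is the price buyers pay.
Supply in terms of Pb becomes xs = -22 + 2(Pb + 20) = 18 + 2Pb. Setting this equal to demand: 554 - 6Pb = 18 + 2Pb, so Pb = 67.
Sellers receive Ps = 67 + 20 = 87; x' = 554 − 6·67 = 152.

x' = 152; buyers pay 67; sellers receive 87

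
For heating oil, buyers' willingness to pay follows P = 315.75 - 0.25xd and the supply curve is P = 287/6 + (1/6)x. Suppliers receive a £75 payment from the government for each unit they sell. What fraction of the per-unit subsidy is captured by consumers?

Pre-subsidy: 315.75 - 0.25x = 287/6 + (1/6)x gives x* = 643 and P* = 155.
With the subsidy, sellers receive Ps = Pb + 75 for each unit, where Pb is the price buyers pay.
On the curves, Pb = 315.75 - 0.25x and Ps = 287/6 + (1/6)x; the wedge Ps − Pb = 75 gives 287/6 + (1/6)x − (315.75 - 0.25x) = 75, so x' = 823.
Then Pb = 315.75 − 0.25·823 = 110 and Ps = 287/6 + (1/6)·823 = 185.
Buyers' price falls by P* − Pb = 155 − 110 = 45; sellers' price rises by Ps − P* = 185 − 155 = 30.
So consumers capture 45/75 = 0.6 of each unit of subsidy.

Consumer share = 0.6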